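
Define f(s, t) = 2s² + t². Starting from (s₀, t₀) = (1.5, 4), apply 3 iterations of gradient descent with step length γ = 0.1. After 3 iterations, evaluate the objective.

∇f = (4s, 2t)
(s₁, t₁) = (1.5, 4) − 0.1·(6, 8) = (0.9, 3.2)
(s₂, t₂) = (0.9, 3.2) − 0.1·(3.6, 6.4) = (0.54, 2.56)
(s₃, t₃) = (0.54, 2.56) − 0.1·(2.16, 5.12) = (0.324, 2.048)
f(0.324, 2.048) = 4.404256

4.404256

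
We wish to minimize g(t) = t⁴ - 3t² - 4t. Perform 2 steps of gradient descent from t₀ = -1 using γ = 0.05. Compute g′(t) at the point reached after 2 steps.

g′(t) = 4t³ - 6t - 4
Step 1: g′(-1) = -2; t₁ = -1 − 0.05·(-2) = -0.9
Step 2: g′(-0.9) = -1.516; t₂ = -0.9 − 0.05·(-1.516) = -0.8242
g′(t) at (-0.8242) = -1.294334833952

-1.294334833952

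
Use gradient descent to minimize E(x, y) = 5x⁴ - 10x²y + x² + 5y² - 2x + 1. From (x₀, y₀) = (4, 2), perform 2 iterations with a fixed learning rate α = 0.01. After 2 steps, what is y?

8.33076

∇E = (20x³ - 20xy + 2x - 2, -10x² + 10y)
(x₁, y₁) = (4, 2) − 0.01·(1126, -140) = (-7.26, 3.4)
(x₂, y₂) = (-7.26, 3.4) − 0.01·(-7175.98352, -493.076) = (64.4998352, 8.33076)
y = 8.33076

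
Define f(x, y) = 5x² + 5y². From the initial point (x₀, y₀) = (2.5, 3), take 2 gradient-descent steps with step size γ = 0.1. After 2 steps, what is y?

∇f = (10x, 10y)
Step 1: at (2.5, 3), ∇f = (25, 30) → (2.5, 3) − 0.1·(25, 30) = (0, 0)
Step 2: at (0, 0), ∇f = (0, 0) → (0, 0) − 0.1·(0, 0) = (0, 0)
y = 0

0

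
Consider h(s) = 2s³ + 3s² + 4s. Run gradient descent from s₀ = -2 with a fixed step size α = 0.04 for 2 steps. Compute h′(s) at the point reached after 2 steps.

h′(s) = 6s² + 6s + 4
Step 1: h′(-2) = 16; s₁ = -2 − 0.04·16 = -2.64
Step 2: h′(-2.64) = 29.9776; s₂ = -2.64 − 0.04·29.9776 = -3.839104
h′(s) at (-3.839104) = 69.397693136896

69.397693136896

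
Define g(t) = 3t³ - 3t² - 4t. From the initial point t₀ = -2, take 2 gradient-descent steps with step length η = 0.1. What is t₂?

-46.704

g′(t) = 9t² - 6t - 4
t₁ = -2 − 0.1·44 = -6.4
t₂ = -6.4 − 0.1·403.04 = -46.704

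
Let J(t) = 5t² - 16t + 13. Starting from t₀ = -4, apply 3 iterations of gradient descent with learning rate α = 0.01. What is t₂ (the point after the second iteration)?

-2.936

J′(t) = 10t - 16
t₁ = -4 − 0.01·(-56) = -3.44
t₂ = -3.44 − 0.01·(-50.4) = -2.936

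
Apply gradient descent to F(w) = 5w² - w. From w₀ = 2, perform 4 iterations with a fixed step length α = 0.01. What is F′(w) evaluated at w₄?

12.4659

F′(w) = 10w - 1
Step 1: F′(2) = 19; w₁ = 2 − 0.01·19 = 1.81
Step 2: F′(1.81) = 17.1; w₂ = 1.81 − 0.01·17.1 = 1.639
Step 3: F′(1.639) = 15.39; w₃ = 1.639 − 0.01·15.39 = 1.4851
Step 4: F′(1.4851) = 13.851; w₄ = 1.4851 − 0.01·13.851 = 1.34659
F′(w) at (1.34659) = 12.4659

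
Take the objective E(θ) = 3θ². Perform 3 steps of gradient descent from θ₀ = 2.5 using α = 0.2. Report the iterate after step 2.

0.1

E′(θ) = 6θ
Step 1: E′(2.5) = 15; θ₁ = 2.5 − 0.2·15 = -0.5
Step 2: E′(-0.5) = -3; θ₂ = -0.5 − 0.2·(-3) = 0.1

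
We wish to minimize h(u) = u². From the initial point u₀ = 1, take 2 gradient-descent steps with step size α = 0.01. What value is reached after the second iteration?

h′(u) = 2u
Step 1: h′(1) = 2; u₁ = 1 − 0.01·2 = 0.98
Step 2: h′(0.98) = 1.96; u₂ = 0.98 − 0.01·1.96 = 0.9604

0.9604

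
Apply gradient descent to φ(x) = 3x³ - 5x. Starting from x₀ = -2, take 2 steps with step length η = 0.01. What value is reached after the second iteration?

φ′(x) = 9x² - 5
x₁ = -2 − 0.01·31 = -2.31
x₂ = -2.31 − 0.01·43.0249 = -2.740249

-2.740249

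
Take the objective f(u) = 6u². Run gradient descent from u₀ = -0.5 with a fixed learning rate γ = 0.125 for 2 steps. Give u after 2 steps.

f′(u) = 12u
Step 1: f′(-0.5) = -6; u₁ = -0.5 − 0.125·(-6) = 0.25
Step 2: f′(0.25) = 3; u₂ = 0.25 − 0.125·3 = -0.125

-0.125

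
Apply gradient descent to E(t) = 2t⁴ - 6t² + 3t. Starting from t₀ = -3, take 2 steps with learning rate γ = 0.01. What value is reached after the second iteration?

-1.25873064

E′(t) = 8t³ - 12t + 3
Step 1: E′(-3) = -177; t₁ = -3 − 0.01·(-177) = -1.23
Step 2: E′(-1.23) = 2.873064; t₂ = -1.23 − 0.01·2.873064 = -1.25873064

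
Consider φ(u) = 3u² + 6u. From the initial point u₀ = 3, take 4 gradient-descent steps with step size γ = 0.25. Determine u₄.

-0.75

φ′(u) = 6u + 6
u₁ = 3 − 0.25·24 = -3
u₂ = -3 − 0.25·(-12) = 0
u₃ = 0 − 0.25·6 = -1.5
u₄ = -1.5 − 0.25·(-3) = -0.75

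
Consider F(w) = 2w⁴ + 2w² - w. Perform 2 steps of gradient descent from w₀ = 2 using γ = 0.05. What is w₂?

0.29955

F′(w) = 8w³ + 4w - 1
w₁ = 2 − 0.05·71 = -1.55
w₂ = -1.55 − 0.05·(-36.991) = 0.29955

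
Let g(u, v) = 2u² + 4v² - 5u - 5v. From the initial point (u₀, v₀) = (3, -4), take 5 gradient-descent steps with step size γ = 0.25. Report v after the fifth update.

∇g = (4u - 5, 8v - 5)
(u₁, v₁) = (3, -4) − 0.25·(7, -37) = (1.25, 5.25)
(u₂, v₂) = (1.25, 5.25) − 0.25·(0, 37) = (1.25, -4)
(u₃, v₃) = (1.25, -4) − 0.25·(0, -37) = (1.25, 5.25)
(u₄, v₄) = (1.25, 5.25) − 0.25·(0, 37) = (1.25, -4)
(u₅, v₅) = (1.25, -4) − 0.25·(0, -37) = (1.25, 5.25)
v = 5.25

5.25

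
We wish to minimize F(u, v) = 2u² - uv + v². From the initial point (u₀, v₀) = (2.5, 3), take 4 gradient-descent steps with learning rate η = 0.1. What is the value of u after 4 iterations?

∇F = (4u - v, -u + 2v)
Step 1: at (2.5, 3), ∇F = (7, 3.5) → (2.5, 3) − 0.1·(7, 3.5) = (1.8, 2.65)
Step 2: at (1.8, 2.65), ∇F = (4.55, 3.5) → (1.8, 2.65) − 0.1·(4.55, 3.5) = (1.345, 2.3)
Step 3: at (1.345, 2.3), ∇F = (3.08, 3.255) → (1.345, 2.3) − 0.1·(3.08, 3.255) = (1.037, 1.9745)
Step 4: at (1.037, 1.9745), ∇F = (2.1735, 2.912) → (1.037, 1.9745) − 0.1·(2.1735, 2.912) = (0.81965, 1.6833)
u = 0.81965

0.81965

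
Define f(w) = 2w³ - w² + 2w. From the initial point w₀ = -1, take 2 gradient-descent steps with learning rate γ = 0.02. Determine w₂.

f′(w) = 6w² - 2w + 2
w₁ = -1 − 0.02·10 = -1.2
w₂ = -1.2 − 0.02·13.04 = -1.4608

-1.4608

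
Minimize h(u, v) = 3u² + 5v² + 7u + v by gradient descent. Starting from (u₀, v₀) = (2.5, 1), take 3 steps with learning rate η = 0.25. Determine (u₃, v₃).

∇h = (6u + 7, 10v + 1)
(u₁, v₁) = (2.5, 1) − 0.25·(22, 11) = (-3, -1.75)
(u₂, v₂) = (-3, -1.75) − 0.25·(-11, -16.5) = (-0.25, 2.375)
(u₃, v₃) = (-0.25, 2.375) − 0.25·(5.5, 24.75) = (-1.625, -3.8125)

(-1.625, -3.8125)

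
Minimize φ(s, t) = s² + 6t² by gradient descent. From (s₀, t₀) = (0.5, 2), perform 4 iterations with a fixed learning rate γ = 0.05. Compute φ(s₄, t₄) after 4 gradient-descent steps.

0.1233454425

∇φ = (2s, 12t)
(s₁, t₁) = (0.5, 2) − 0.05·(1, 24) = (0.45, 0.8)
(s₂, t₂) = (0.45, 0.8) − 0.05·(0.9, 9.6) = (0.405, 0.32)
(s₃, t₃) = (0.405, 0.32) − 0.05·(0.81, 3.84) = (0.3645, 0.128)
(s₄, t₄) = (0.3645, 0.128) − 0.05·(0.729, 1.536) = (0.32805, 0.0512)
φ(0.32805, 0.0512) = 0.1233454425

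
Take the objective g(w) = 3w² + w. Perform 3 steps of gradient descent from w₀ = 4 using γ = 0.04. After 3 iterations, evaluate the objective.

g′(w) = 6w + 1
Step 1: g′(4) = 25; w₁ = 4 − 0.04·25 = 3
Step 2: g′(3) = 19; w₂ = 3 − 0.04·19 = 2.24
Step 3: g′(2.24) = 14.44; w₃ = 2.24 − 0.04·14.44 = 1.6624
g(1.6624) = 9.95312128

9.95312128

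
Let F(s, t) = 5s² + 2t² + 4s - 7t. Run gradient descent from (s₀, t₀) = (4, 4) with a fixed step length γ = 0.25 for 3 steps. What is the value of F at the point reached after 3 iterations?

1095.6875

∇F = (10s + 4, 4t - 7)
(s₁, t₁) = (4, 4) − 0.25·(44, 9) = (-7, 1.75)
(s₂, t₂) = (-7, 1.75) − 0.25·(-66, 0) = (9.5, 1.75)
(s₃, t₃) = (9.5, 1.75) − 0.25·(99, 0) = (-15.25, 1.75)
F(-15.25, 1.75) = 1095.6875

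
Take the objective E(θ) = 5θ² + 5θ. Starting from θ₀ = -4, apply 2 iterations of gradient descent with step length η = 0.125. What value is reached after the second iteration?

-0.71875

E′(θ) = 10θ + 5
Step 1: E′(-4) = -35; θ₁ = -4 − 0.125·(-35) = 0.375
Step 2: E′(0.375) = 8.75; θ₂ = 0.375 − 0.125·8.75 = -0.71875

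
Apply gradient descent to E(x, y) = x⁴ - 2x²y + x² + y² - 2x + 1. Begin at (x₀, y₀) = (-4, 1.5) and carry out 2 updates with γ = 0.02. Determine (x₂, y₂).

(0.93875968, 2.025024)

∇E = (4x³ - 4xy + 2x - 2, -2x² + 2y)
(x₁, y₁) = (-4, 1.5) − 0.02·(-242, -29) = (0.84, 2.08)
(x₂, y₂) = (0.84, 2.08) − 0.02·(-4.937984, 2.7488) = (0.93875968, 2.025024)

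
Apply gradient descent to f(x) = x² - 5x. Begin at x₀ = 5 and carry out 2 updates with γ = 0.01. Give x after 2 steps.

f′(x) = 2x - 5
x₁ = 5 − 0.01·5 = 4.95
x₂ = 4.95 − 0.01·4.9 = 4.901

4.901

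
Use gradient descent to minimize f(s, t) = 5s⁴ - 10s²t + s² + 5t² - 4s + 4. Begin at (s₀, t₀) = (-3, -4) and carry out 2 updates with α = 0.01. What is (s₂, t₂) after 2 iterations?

(-21.3338, -0.029)

∇f = (20s³ - 20st + 2s - 4, -10s² + 10t)
Step 1: at (-3, -4), ∇f = (-790, -130) → (-3, -4) − 0.01·(-790, -130) = (4.9, -2.7)
Step 2: at (4.9, -2.7), ∇f = (2623.38, -267.1) → (4.9, -2.7) − 0.01·(2623.38, -267.1) = (-21.3338, -0.029)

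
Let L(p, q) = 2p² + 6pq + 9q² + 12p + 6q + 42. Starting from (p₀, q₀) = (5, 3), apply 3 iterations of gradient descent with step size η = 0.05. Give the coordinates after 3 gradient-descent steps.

(1.24, -0.975)

∇L = (4p + 6q + 12, 6p + 18q + 6)
(p₁, q₁) = (5, 3) − 0.05·(50, 90) = (2.5, -1.5)
(p₂, q₂) = (2.5, -1.5) − 0.05·(13, -6) = (1.85, -1.2)
(p₃, q₃) = (1.85, -1.2) − 0.05·(12.2, -4.5) = (1.24, -0.975)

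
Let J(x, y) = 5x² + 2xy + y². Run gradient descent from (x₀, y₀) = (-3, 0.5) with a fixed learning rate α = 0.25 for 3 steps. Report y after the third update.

∇J = (10x + 2y, 2x + 2y)
(x₁, y₁) = (-3, 0.5) − 0.25·(-29, -5) = (4.25, 1.75)
(x₂, y₂) = (4.25, 1.75) − 0.25·(46, 12) = (-7.25, -1.25)
(x₃, y₃) = (-7.25, -1.25) − 0.25·(-75, -17) = (11.5, 3)
y = 3

3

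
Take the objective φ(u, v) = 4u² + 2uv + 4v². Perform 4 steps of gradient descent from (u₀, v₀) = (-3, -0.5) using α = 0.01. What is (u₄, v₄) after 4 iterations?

(-2.1241112, -0.1722388)

∇φ = (8u + 2v, 2u + 8v)
Step 1: at (-3, -0.5), ∇φ = (-25, -10) → (-3, -0.5) − 0.01·(-25, -10) = (-2.75, -0.4)
Step 2: at (-2.75, -0.4), ∇φ = (-22.8, -8.7) → (-2.75, -0.4) − 0.01·(-22.8, -8.7) = (-2.522, -0.313)
Step 3: at (-2.522, -0.313), ∇φ = (-20.802, -7.548) → (-2.522, -0.313) − 0.01·(-20.802, -7.548) = (-2.31398, -0.23752)
Step 4: at (-2.31398, -0.23752), ∇φ = (-18.98688, -6.52812) → (-2.31398, -0.23752) − 0.01·(-18.98688, -6.52812) = (-2.1241112, -0.1722388)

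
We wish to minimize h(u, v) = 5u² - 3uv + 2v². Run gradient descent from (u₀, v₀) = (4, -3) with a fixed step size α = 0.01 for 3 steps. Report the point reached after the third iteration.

(2.692251, -2.350242)

∇h = (10u - 3v, -3u + 4v)
Step 1: at (4, -3), ∇h = (49, -24) → (4, -3) − 0.01·(49, -24) = (3.51, -2.76)
Step 2: at (3.51, -2.76), ∇h = (43.38, -21.57) → (3.51, -2.76) − 0.01·(43.38, -21.57) = (3.0762, -2.5443)
Step 3: at (3.0762, -2.5443), ∇h = (38.3949, -19.4058) → (3.0762, -2.5443) − 0.01·(38.3949, -19.4058) = (2.692251, -2.350242)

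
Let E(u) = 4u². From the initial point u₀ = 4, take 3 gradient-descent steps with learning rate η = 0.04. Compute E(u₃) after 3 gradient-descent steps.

E′(u) = 8u
u₁ = 4 − 0.04·32 = 2.72
u₂ = 2.72 − 0.04·21.76 = 1.8496
u₃ = 1.8496 − 0.04·14.7968 = 1.257728
E(1.257728) = 6.327518887936

6.327518887936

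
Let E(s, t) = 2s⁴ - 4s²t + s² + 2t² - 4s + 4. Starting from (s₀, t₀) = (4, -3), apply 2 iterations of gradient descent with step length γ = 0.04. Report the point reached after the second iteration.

∇E = (8s³ - 8st + 2s - 4, -4s² + 4t)
Step 1: at (4, -3), ∇E = (612, -76) → (4, -3) − 0.04·(612, -76) = (-20.48, 0.04)
Step 2: at (-20.48, 0.04), ∇E = (-68757.883136, -1677.5616) → (-20.48, 0.04) − 0.04·(-68757.883136, -1677.5616) = (2729.83532544, 67.142464)

(2729.83532544, 67.142464)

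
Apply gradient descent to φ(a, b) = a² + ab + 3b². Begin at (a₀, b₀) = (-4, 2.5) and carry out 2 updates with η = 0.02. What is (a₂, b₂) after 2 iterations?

∇φ = (2a + b, a + 6b)
Step 1: at (-4, 2.5), ∇φ = (-5.5, 11) → (-4, 2.5) − 0.02·(-5.5, 11) = (-3.89, 2.28)
Step 2: at (-3.89, 2.28), ∇φ = (-5.5, 9.79) → (-3.89, 2.28) − 0.02·(-5.5, 9.79) = (-3.78, 2.0842)

(-3.78, 2.0842)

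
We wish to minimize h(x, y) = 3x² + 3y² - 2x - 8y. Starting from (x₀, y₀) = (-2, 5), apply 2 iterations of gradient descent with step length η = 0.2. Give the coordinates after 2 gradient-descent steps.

∇h = (6x - 2, 6y - 8)
Step 1: at (-2, 5), ∇h = (-14, 22) → (-2, 5) − 0.2·(-14, 22) = (0.8, 0.6)
Step 2: at (0.8, 0.6), ∇h = (2.8, -4.4) → (0.8, 0.6) − 0.2·(2.8, -4.4) = (0.24, 1.48)

(0.24, 1.48)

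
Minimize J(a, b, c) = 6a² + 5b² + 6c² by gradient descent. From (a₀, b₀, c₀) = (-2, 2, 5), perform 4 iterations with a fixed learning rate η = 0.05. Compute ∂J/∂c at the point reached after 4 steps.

∇J = (12a, 10b, 12c)
(a₁, b₁, c₁) = (-2, 2, 5) − 0.05·(-24, 20, 60) = (-0.8, 1, 2)
(a₂, b₂, c₂) = (-0.8, 1, 2) − 0.05·(-9.6, 10, 24) = (-0.32, 0.5, 0.8)
(a₃, b₃, c₃) = (-0.32, 0.5, 0.8) − 0.05·(-3.84, 5, 9.6) = (-0.128, 0.25, 0.32)
(a₄, b₄, c₄) = (-0.128, 0.25, 0.32) − 0.05·(-1.536, 2.5, 3.84) = (-0.0512, 0.125, 0.128)
∂J/∂c at (-0.0512, 0.125, 0.128) = 1.536

1.536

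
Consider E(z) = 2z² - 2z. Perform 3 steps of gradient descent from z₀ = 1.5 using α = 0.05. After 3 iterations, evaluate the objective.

0.024288

E′(z) = 4z - 2
Step 1: E′(1.5) = 4; z₁ = 1.5 − 0.05·4 = 1.3
Step 2: E′(1.3) = 3.2; z₂ = 1.3 − 0.05·3.2 = 1.14
Step 3: E′(1.14) = 2.56; z₃ = 1.14 − 0.05·2.56 = 1.012
E(1.012) = 0.024288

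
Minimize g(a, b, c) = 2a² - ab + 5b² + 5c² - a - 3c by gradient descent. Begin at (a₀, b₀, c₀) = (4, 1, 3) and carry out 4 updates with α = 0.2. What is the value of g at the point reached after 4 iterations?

36.73231616

∇g = (4a - b - 1, -a + 10b, 10c - 3)
Step 1: at (4, 1, 3), ∇g = (14, 6, 27) → (4, 1, 3) − 0.2·(14, 6, 27) = (1.2, -0.2, -2.4)
Step 2: at (1.2, -0.2, -2.4), ∇g = (4, -3.2, -27) → (1.2, -0.2, -2.4) − 0.2·(4, -3.2, -27) = (0.4, 0.44, 3)
Step 3: at (0.4, 0.44, 3), ∇g = (0.16, 4, 27) → (0.4, 0.44, 3) − 0.2·(0.16, 4, 27) = (0.368, -0.36, -2.4)
Step 4: at (0.368, -0.36, -2.4), ∇g = (0.832, -3.968, -27) → (0.368, -0.36, -2.4) − 0.2·(0.832, -3.968, -27) = (0.2016, 0.4336, 3)
g(0.2016, 0.4336, 3) = 36.73231616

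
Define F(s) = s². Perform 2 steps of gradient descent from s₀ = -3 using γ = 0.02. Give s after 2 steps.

F′(s) = 2s
Step 1: F′(-3) = -6; s₁ = -3 − 0.02·(-6) = -2.88
Step 2: F′(-2.88) = -5.76; s₂ = -2.88 − 0.02·(-5.76) = -2.7648

-2.7648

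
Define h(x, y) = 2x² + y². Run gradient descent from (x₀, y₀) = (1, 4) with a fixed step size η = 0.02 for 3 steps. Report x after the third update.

∇h = (4x, 2y)
(x₁, y₁) = (1, 4) − 0.02·(4, 8) = (0.92, 3.84)
(x₂, y₂) = (0.92, 3.84) − 0.02·(3.68, 7.68) = (0.8464, 3.6864)
(x₃, y₃) = (0.8464, 3.6864) − 0.02·(3.3856, 7.3728) = (0.778688, 3.538944)
x = 0.778688

0.778688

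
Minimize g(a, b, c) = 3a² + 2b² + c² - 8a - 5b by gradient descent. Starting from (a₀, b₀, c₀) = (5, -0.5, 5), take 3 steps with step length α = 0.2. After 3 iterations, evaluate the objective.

∇g = (6a - 8, 4b - 5, 2c)
Step 1: at (5, -0.5, 5), ∇g = (22, -7, 10) → (5, -0.5, 5) − 0.2·(22, -7, 10) = (0.6, 0.9, 3)
Step 2: at (0.6, 0.9, 3), ∇g = (-4.4, -1.4, 6) → (0.6, 0.9, 3) − 0.2·(-4.4, -1.4, 6) = (1.48, 1.18, 1.8)
Step 3: at (1.48, 1.18, 1.8), ∇g = (0.88, -0.28, 3.6) → (1.48, 1.18, 1.8) − 0.2·(0.88, -0.28, 3.6) = (1.304, 1.236, 1.08)
g(1.304, 1.236, 1.08) = -7.28896

-7.28896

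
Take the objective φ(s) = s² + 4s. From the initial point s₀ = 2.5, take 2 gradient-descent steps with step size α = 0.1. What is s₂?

φ′(s) = 2s + 4
Step 1: φ′(2.5) = 9; s₁ = 2.5 − 0.1·9 = 1.6
Step 2: φ′(1.6) = 7.2; s₂ = 1.6 − 0.1·7.2 = 0.88

0.88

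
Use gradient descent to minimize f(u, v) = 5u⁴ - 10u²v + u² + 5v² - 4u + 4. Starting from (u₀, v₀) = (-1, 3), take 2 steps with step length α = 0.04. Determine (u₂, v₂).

(4.3506048, 3.54784)

∇f = (20u³ - 20uv + 2u - 4, -10u² + 10v)
(u₁, v₁) = (-1, 3) − 0.04·(34, 20) = (-2.36, 2.2)
(u₂, v₂) = (-2.36, 2.2) − 0.04·(-167.76512, -33.696) = (4.3506048, 3.54784)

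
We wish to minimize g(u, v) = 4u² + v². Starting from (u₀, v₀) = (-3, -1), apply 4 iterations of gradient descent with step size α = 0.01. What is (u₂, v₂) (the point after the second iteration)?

(-2.5392, -0.9604)

∇g = (8u, 2v)
(u₁, v₁) = (-3, -1) − 0.01·(-24, -2) = (-2.76, -0.98)
(u₂, v₂) = (-2.76, -0.98) − 0.01·(-22.08, -1.96) = (-2.5392, -0.9604)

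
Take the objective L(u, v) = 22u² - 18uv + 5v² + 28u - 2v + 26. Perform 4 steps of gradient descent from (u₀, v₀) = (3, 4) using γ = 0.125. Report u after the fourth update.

∇L = (44u - 18v + 28, -18u + 10v - 2)
Step 1: at (3, 4), ∇L = (88, -16) → (3, 4) − 0.125·(88, -16) = (-8, 6)
Step 2: at (-8, 6), ∇L = (-432, 202) → (-8, 6) − 0.125·(-432, 202) = (46, -19.25)
Step 3: at (46, -19.25), ∇L = (2398.5, -1022.5) → (46, -19.25) − 0.125·(2398.5, -1022.5) = (-253.8125, 108.5625)
Step 4: at (-253.8125, 108.5625), ∇L = (-13093.875, 5652.25) → (-253.8125, 108.5625) − 0.125·(-13093.875, 5652.25) = (1382.921875, -597.96875)
u = 1382.921875

1382.921875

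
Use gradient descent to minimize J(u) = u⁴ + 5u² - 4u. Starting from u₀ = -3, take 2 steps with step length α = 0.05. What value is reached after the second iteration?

J′(u) = 4u³ + 10u - 4
Step 1: J′(-3) = -142; u₁ = -3 − 0.05·(-142) = 4.1
Step 2: J′(4.1) = 312.684; u₂ = 4.1 − 0.05·312.684 = -11.5342

-11.5342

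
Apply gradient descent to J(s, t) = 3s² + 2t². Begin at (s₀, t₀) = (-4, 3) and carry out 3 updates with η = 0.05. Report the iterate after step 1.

∇J = (6s, 4t)
(s₁, t₁) = (-4, 3) − 0.05·(-24, 12) = (-2.8, 2.4)

(-2.8, 2.4)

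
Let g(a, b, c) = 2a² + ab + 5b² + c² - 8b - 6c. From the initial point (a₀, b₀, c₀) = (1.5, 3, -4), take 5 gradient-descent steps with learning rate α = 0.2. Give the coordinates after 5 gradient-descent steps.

∇g = (4a + b, a + 10b - 8, 2c - 6)
Step 1: at (1.5, 3, -4), ∇g = (9, 23.5, -14) → (1.5, 3, -4) − 0.2·(9, 23.5, -14) = (-0.3, -1.7, -1.2)
Step 2: at (-0.3, -1.7, -1.2), ∇g = (-2.9, -25.3, -8.4) → (-0.3, -1.7, -1.2) − 0.2·(-2.9, -25.3, -8.4) = (0.28, 3.36, 0.48)
Step 3: at (0.28, 3.36, 0.48), ∇g = (4.48, 25.88, -5.04) → (0.28, 3.36, 0.48) − 0.2·(4.48, 25.88, -5.04) = (-0.616, -1.816, 1.488)
Step 4: at (-0.616, -1.816, 1.488), ∇g = (-4.28, -26.776, -3.024) → (-0.616, -1.816, 1.488) − 0.2·(-4.28, -26.776, -3.024) = (0.24, 3.5392, 2.0928)
Step 5: at (0.24, 3.5392, 2.0928), ∇g = (4.4992, 27.632, -1.8144) → (0.24, 3.5392, 2.0928) − 0.2·(4.4992, 27.632, -1.8144) = (-0.65984, -1.9872, 2.45568)

(-0.65984, -1.9872, 2.45568)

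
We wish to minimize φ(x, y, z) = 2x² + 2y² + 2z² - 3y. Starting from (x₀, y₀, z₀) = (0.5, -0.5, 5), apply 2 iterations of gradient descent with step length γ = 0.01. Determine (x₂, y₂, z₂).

∇φ = (4x, 4y - 3, 4z)
Step 1: at (0.5, -0.5, 5), ∇φ = (2, -5, 20) → (0.5, -0.5, 5) − 0.01·(2, -5, 20) = (0.48, -0.45, 4.8)
Step 2: at (0.48, -0.45, 4.8), ∇φ = (1.92, -4.8, 19.2) → (0.48, -0.45, 4.8) − 0.01·(1.92, -4.8, 19.2) = (0.4608, -0.402, 4.608)

(0.4608, -0.402, 4.608)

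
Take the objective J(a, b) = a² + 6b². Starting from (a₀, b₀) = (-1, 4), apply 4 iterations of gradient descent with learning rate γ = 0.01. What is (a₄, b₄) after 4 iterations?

∇J = (2a, 12b)
Step 1: at (-1, 4), ∇J = (-2, 48) → (-1, 4) − 0.01·(-2, 48) = (-0.98, 3.52)
Step 2: at (-0.98, 3.52), ∇J = (-1.96, 42.24) → (-0.98, 3.52) − 0.01·(-1.96, 42.24) = (-0.9604, 3.0976)
Step 3: at (-0.9604, 3.0976), ∇J = (-1.9208, 37.1712) → (-0.9604, 3.0976) − 0.01·(-1.9208, 37.1712) = (-0.941192, 2.725888)
Step 4: at (-0.941192, 2.725888), ∇J = (-1.882384, 32.710656) → (-0.941192, 2.725888) − 0.01·(-1.882384, 32.710656) = (-0.92236816, 2.39878144)

(-0.92236816, 2.39878144)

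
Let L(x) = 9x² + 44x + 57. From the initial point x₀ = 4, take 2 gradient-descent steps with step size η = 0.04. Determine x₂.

L′(x) = 18x + 44
x₁ = 4 − 0.04·116 = -0.64
x₂ = -0.64 − 0.04·32.48 = -1.9392

-1.9392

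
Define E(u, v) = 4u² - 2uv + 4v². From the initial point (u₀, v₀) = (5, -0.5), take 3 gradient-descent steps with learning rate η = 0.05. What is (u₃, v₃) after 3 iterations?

(1.1155, 0.428)

∇E = (8u - 2v, -2u + 8v)
(u₁, v₁) = (5, -0.5) − 0.05·(41, -14) = (2.95, 0.2)
(u₂, v₂) = (2.95, 0.2) − 0.05·(23.2, -4.3) = (1.79, 0.415)
(u₃, v₃) = (1.79, 0.415) − 0.05·(13.49, -0.26) = (1.1155, 0.428)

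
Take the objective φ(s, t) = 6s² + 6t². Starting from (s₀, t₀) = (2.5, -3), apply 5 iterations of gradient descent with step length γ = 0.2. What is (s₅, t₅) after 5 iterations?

(-13.4456, 16.13472)

∇φ = (12s, 12t)
Step 1: at (2.5, -3), ∇φ = (30, -36) → (2.5, -3) − 0.2·(30, -36) = (-3.5, 4.2)
Step 2: at (-3.5, 4.2), ∇φ = (-42, 50.4) → (-3.5, 4.2) − 0.2·(-42, 50.4) = (4.9, -5.88)
Step 3: at (4.9, -5.88), ∇φ = (58.8, -70.56) → (4.9, -5.88) − 0.2·(58.8, -70.56) = (-6.86, 8.232)
Step 4: at (-6.86, 8.232), ∇φ = (-82.32, 98.784) → (-6.86, 8.232) − 0.2·(-82.32, 98.784) = (9.604, -11.5248)
Step 5: at (9.604, -11.5248), ∇φ = (115.248, -138.2976) → (9.604, -11.5248) − 0.2·(115.248, -138.2976) = (-13.4456, 16.13472)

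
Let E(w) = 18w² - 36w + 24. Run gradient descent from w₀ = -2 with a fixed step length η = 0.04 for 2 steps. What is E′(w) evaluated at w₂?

-20.9088

E′(w) = 36w - 36
w₁ = -2 − 0.04·(-108) = 2.32
w₂ = 2.32 − 0.04·47.52 = 0.4192
E′(w) at (0.4192) = -20.9088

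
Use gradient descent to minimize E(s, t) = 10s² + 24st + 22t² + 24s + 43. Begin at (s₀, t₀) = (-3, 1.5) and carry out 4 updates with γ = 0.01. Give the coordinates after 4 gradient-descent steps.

(-3.05499648, 1.63304448)

∇E = (20s + 24t + 24, 24s + 44t)
Step 1: at (-3, 1.5), ∇E = (0, -6) → (-3, 1.5) − 0.01·(0, -6) = (-3, 1.56)
Step 2: at (-3, 1.56), ∇E = (1.44, -3.36) → (-3, 1.56) − 0.01·(1.44, -3.36) = (-3.0144, 1.5936)
Step 3: at (-3.0144, 1.5936), ∇E = (1.9584, -2.2272) → (-3.0144, 1.5936) − 0.01·(1.9584, -2.2272) = (-3.033984, 1.615872)
Step 4: at (-3.033984, 1.615872), ∇E = (2.101248, -1.717248) → (-3.033984, 1.615872) − 0.01·(2.101248, -1.717248) = (-3.05499648, 1.63304448)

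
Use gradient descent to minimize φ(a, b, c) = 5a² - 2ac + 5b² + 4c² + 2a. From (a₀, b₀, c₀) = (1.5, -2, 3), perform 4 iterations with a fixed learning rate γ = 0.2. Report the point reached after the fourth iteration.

∇φ = (10a - 2c + 2, 10b, -2a + 8c)
(a₁, b₁, c₁) = (1.5, -2, 3) − 0.2·(11, -20, 21) = (-0.7, 2, -1.2)
(a₂, b₂, c₂) = (-0.7, 2, -1.2) − 0.2·(-2.6, 20, -8.2) = (-0.18, -2, 0.44)
(a₃, b₃, c₃) = (-0.18, -2, 0.44) − 0.2·(-0.68, -20, 3.88) = (-0.044, 2, -0.336)
(a₄, b₄, c₄) = (-0.044, 2, -0.336) − 0.2·(2.232, 20, -2.6) = (-0.4904, -2, 0.184)

(-0.4904, -2, 0.184)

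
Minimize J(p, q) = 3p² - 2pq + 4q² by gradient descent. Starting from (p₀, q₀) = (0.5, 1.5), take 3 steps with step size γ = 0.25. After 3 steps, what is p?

1.1875

∇J = (6p - 2q, -2p + 8q)
(p₁, q₁) = (0.5, 1.5) − 0.25·(0, 11) = (0.5, -1.25)
(p₂, q₂) = (0.5, -1.25) − 0.25·(5.5, -11) = (-0.875, 1.5)
(p₃, q₃) = (-0.875, 1.5) − 0.25·(-8.25, 13.75) = (1.1875, -1.9375)
p = 1.1875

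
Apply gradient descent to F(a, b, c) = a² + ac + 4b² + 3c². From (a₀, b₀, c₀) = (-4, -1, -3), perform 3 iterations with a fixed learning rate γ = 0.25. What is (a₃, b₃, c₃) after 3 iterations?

(-0.390625, 1, 0.78125)

∇F = (2a + c, 8b, a + 6c)
Step 1: at (-4, -1, -3), ∇F = (-11, -8, -22) → (-4, -1, -3) − 0.25·(-11, -8, -22) = (-1.25, 1, 2.5)
Step 2: at (-1.25, 1, 2.5), ∇F = (0, 8, 13.75) → (-1.25, 1, 2.5) − 0.25·(0, 8, 13.75) = (-1.25, -1, -0.9375)
Step 3: at (-1.25, -1, -0.9375), ∇F = (-3.4375, -8, -6.875) → (-1.25, -1, -0.9375) − 0.25·(-3.4375, -8, -6.875) = (-0.390625, 1, 0.78125)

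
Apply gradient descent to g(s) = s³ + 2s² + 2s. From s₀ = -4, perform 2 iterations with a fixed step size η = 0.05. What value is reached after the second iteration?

g′(s) = 3s² + 4s + 2
Step 1: g′(-4) = 34; s₁ = -4 − 0.05·34 = -5.7
Step 2: g′(-5.7) = 76.67; s₂ = -5.7 − 0.05·76.67 = -9.5335

-9.5335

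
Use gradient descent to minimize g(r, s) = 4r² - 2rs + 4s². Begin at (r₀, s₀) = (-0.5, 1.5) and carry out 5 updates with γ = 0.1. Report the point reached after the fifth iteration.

(0.00512, 0.00512)

∇g = (8r - 2s, -2r + 8s)
Step 1: at (-0.5, 1.5), ∇g = (-7, 13) → (-0.5, 1.5) − 0.1·(-7, 13) = (0.2, 0.2)
Step 2: at (0.2, 0.2), ∇g = (1.2, 1.2) → (0.2, 0.2) − 0.1·(1.2, 1.2) = (0.08, 0.08)
Step 3: at (0.08, 0.08), ∇g = (0.48, 0.48) → (0.08, 0.08) − 0.1·(0.48, 0.48) = (0.032, 0.032)
Step 4: at (0.032, 0.032), ∇g = (0.192, 0.192) → (0.032, 0.032) − 0.1·(0.192, 0.192) = (0.0128, 0.0128)
Step 5: at (0.0128, 0.0128), ∇g = (0.0768, 0.0768) → (0.0128, 0.0128) − 0.1·(0.0768, 0.0768) = (0.00512, 0.00512)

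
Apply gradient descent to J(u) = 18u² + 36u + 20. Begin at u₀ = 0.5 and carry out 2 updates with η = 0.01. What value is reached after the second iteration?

-0.3856

J′(u) = 36u + 36
u₁ = 0.5 − 0.01·54 = -0.04
u₂ = -0.04 − 0.01·34.56 = -0.3856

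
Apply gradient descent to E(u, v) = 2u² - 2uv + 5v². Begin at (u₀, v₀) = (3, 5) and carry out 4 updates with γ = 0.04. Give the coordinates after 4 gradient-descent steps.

∇E = (4u - 2v, -2u + 10v)
(u₁, v₁) = (3, 5) − 0.04·(2, 44) = (2.92, 3.24)
(u₂, v₂) = (2.92, 3.24) − 0.04·(5.2, 26.56) = (2.712, 2.1776)
(u₃, v₃) = (2.712, 2.1776) − 0.04·(6.4928, 16.352) = (2.452288, 1.52352)
(u₄, v₄) = (2.452288, 1.52352) − 0.04·(6.762112, 10.330624) = (2.18180352, 1.11029504)

(2.18180352, 1.11029504)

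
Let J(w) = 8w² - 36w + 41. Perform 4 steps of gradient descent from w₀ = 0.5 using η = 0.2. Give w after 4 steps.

J′(w) = 16w - 36
w₁ = 0.5 − 0.2·(-28) = 6.1
w₂ = 6.1 − 0.2·61.6 = -6.22
w₃ = -6.22 − 0.2·(-135.52) = 20.884
w₄ = 20.884 − 0.2·298.144 = -38.7448

-38.7448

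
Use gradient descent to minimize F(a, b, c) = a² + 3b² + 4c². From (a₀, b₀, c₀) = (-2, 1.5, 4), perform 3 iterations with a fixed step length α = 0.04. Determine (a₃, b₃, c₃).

(-1.557376, 0.658464, 1.257728)

∇F = (2a, 6b, 8c)
(a₁, b₁, c₁) = (-2, 1.5, 4) − 0.04·(-4, 9, 32) = (-1.84, 1.14, 2.72)
(a₂, b₂, c₂) = (-1.84, 1.14, 2.72) − 0.04·(-3.68, 6.84, 21.76) = (-1.6928, 0.8664, 1.8496)
(a₃, b₃, c₃) = (-1.6928, 0.8664, 1.8496) − 0.04·(-3.3856, 5.1984, 14.7968) = (-1.557376, 0.658464, 1.257728)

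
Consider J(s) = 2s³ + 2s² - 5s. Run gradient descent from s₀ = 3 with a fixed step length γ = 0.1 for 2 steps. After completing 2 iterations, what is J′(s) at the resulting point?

J′(s) = 6s² + 4s - 5
s₁ = 3 − 0.1·61 = -3.1
s₂ = -3.1 − 0.1·40.26 = -7.126
J′(s) at (-7.126) = 271.175256

271.175256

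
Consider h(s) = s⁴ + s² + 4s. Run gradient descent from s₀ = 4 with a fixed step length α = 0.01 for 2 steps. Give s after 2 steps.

h′(s) = 4s³ + 2s + 4
s₁ = 4 − 0.01·268 = 1.32
s₂ = 1.32 − 0.01·15.839872 = 1.16160128

1.16160128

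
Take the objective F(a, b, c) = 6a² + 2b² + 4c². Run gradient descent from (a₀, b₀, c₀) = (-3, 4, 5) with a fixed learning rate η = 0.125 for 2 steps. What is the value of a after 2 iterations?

-0.75

∇F = (12a, 4b, 8c)
Step 1: at (-3, 4, 5), ∇F = (-36, 16, 40) → (-3, 4, 5) − 0.125·(-36, 16, 40) = (1.5, 2, 0)
Step 2: at (1.5, 2, 0), ∇F = (18, 8, 0) → (1.5, 2, 0) − 0.125·(18, 8, 0) = (-0.75, 1, 0)
a = -0.75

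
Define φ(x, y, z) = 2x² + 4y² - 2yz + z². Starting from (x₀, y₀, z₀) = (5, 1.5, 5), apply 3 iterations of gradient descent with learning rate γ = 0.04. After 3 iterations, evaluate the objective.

31.029178257408

∇φ = (4x, 8y - 2z, -2y + 2z)
(x₁, y₁, z₁) = (5, 1.5, 5) − 0.04·(20, 2, 7) = (4.2, 1.42, 4.72)
(x₂, y₂, z₂) = (4.2, 1.42, 4.72) − 0.04·(16.8, 1.92, 6.6) = (3.528, 1.3432, 4.456)
(x₃, y₃, z₃) = (3.528, 1.3432, 4.456) − 0.04·(14.112, 1.8336, 6.2256) = (2.96352, 1.269856, 4.206976)
φ(2.96352, 1.269856, 4.206976) = 31.029178257408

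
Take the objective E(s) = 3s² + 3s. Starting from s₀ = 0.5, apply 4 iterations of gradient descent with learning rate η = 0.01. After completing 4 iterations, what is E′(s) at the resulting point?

E′(s) = 6s + 3
Step 1: E′(0.5) = 6; s₁ = 0.5 − 0.01·6 = 0.44
Step 2: E′(0.44) = 5.64; s₂ = 0.44 − 0.01·5.64 = 0.3836
Step 3: E′(0.3836) = 5.3016; s₃ = 0.3836 − 0.01·5.3016 = 0.330584
Step 4: E′(0.330584) = 4.983504; s₄ = 0.330584 − 0.01·4.983504 = 0.28074896
E′(s) at (0.28074896) = 4.68449376

4.68449376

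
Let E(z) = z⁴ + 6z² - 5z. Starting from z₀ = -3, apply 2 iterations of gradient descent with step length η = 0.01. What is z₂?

-1.14108196

E′(z) = 4z³ + 12z - 5
z₁ = -3 − 0.01·(-149) = -1.51
z₂ = -1.51 − 0.01·(-36.891804) = -1.14108196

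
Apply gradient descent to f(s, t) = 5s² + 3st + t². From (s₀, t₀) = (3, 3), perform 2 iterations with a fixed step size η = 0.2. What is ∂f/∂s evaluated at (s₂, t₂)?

∇f = (10s + 3t, 3s + 2t)
(s₁, t₁) = (3, 3) − 0.2·(39, 15) = (-4.8, 0)
(s₂, t₂) = (-4.8, 0) − 0.2·(-48, -14.4) = (4.8, 2.88)
∂f/∂s at (4.8, 2.88) = 56.64

56.64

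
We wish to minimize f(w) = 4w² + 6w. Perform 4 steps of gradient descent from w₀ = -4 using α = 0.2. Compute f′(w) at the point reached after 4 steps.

-3.3696

f′(w) = 8w + 6
Step 1: f′(-4) = -26; w₁ = -4 − 0.2·(-26) = 1.2
Step 2: f′(1.2) = 15.6; w₂ = 1.2 − 0.2·15.6 = -1.92
Step 3: f′(-1.92) = -9.36; w₃ = -1.92 − 0.2·(-9.36) = -0.048
Step 4: f′(-0.048) = 5.616; w₄ = -0.048 − 0.2·5.616 = -1.1712
f′(w) at (-1.1712) = -3.3696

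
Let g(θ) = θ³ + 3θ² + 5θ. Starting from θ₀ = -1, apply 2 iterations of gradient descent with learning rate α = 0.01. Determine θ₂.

-1.040012

g′(θ) = 3θ² + 6θ + 5
Step 1: g′(-1) = 2; θ₁ = -1 − 0.01·2 = -1.02
Step 2: g′(-1.02) = 2.0012; θ₂ = -1.02 − 0.01·2.0012 = -1.040012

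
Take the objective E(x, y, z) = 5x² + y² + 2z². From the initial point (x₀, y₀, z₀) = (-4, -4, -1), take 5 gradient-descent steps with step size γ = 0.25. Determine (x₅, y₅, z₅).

(30.375, -0.125, 0)

∇E = (10x, 2y, 4z)
(x₁, y₁, z₁) = (-4, -4, -1) − 0.25·(-40, -8, -4) = (6, -2, 0)
(x₂, y₂, z₂) = (6, -2, 0) − 0.25·(60, -4, 0) = (-9, -1, 0)
(x₃, y₃, z₃) = (-9, -1, 0) − 0.25·(-90, -2, 0) = (13.5, -0.5, 0)
(x₄, y₄, z₄) = (13.5, -0.5, 0) − 0.25·(135, -1, 0) = (-20.25, -0.25, 0)
(x₅, y₅, z₅) = (-20.25, -0.25, 0) − 0.25·(-202.5, -0.5, 0) = (30.375, -0.125, 0)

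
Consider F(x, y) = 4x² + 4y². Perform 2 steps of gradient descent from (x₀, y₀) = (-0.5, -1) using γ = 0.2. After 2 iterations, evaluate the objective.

0.648

∇F = (8x, 8y)
(x₁, y₁) = (-0.5, -1) − 0.2·(-4, -8) = (0.3, 0.6)
(x₂, y₂) = (0.3, 0.6) − 0.2·(2.4, 4.8) = (-0.18, -0.36)
F(-0.18, -0.36) = 0.648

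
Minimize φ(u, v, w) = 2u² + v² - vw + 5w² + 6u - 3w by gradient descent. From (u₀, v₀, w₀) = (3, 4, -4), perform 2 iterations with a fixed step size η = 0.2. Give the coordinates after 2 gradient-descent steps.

(-1.32, 2.04, -4.48)

∇φ = (4u + 6, 2v - w, -v + 10w - 3)
Step 1: at (3, 4, -4), ∇φ = (18, 12, -47) → (3, 4, -4) − 0.2·(18, 12, -47) = (-0.6, 1.6, 5.4)
Step 2: at (-0.6, 1.6, 5.4), ∇φ = (3.6, -2.2, 49.4) → (-0.6, 1.6, 5.4) − 0.2·(3.6, -2.2, 49.4) = (-1.32, 2.04, -4.48)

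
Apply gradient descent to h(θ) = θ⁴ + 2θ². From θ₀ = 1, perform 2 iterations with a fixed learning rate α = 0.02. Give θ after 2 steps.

0.72538368

h′(θ) = 4θ³ + 4θ
θ₁ = 1 − 0.02·8 = 0.84
θ₂ = 0.84 − 0.02·5.730816 = 0.72538368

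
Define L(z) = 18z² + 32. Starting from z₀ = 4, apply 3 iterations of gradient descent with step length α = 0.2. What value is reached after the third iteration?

L′(z) = 36z
Step 1: L′(4) = 144; z₁ = 4 − 0.2·144 = -24.8
Step 2: L′(-24.8) = -892.8; z₂ = -24.8 − 0.2·(-892.8) = 153.76
Step 3: L′(153.76) = 5535.36; z₃ = 153.76 − 0.2·5535.36 = -953.312

-953.312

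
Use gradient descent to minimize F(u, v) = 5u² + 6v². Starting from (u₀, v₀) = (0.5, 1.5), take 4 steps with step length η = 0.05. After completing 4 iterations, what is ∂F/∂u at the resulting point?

0.3125

∇F = (10u, 12v)
Step 1: at (0.5, 1.5), ∇F = (5, 18) → (0.5, 1.5) − 0.05·(5, 18) = (0.25, 0.6)
Step 2: at (0.25, 0.6), ∇F = (2.5, 7.2) → (0.25, 0.6) − 0.05·(2.5, 7.2) = (0.125, 0.24)
Step 3: at (0.125, 0.24), ∇F = (1.25, 2.88) → (0.125, 0.24) − 0.05·(1.25, 2.88) = (0.0625, 0.096)
Step 4: at (0.0625, 0.096), ∇F = (0.625, 1.152) → (0.0625, 0.096) − 0.05·(0.625, 1.152) = (0.03125, 0.0384)
∂F/∂u at (0.03125, 0.0384) = 0.3125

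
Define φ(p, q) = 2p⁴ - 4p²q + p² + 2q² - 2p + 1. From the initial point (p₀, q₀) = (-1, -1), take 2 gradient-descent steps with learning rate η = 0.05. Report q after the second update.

-0.48

∇φ = (8p³ - 8pq + 2p - 2, -4p² + 4q)
Step 1: at (-1, -1), ∇φ = (-20, -8) → (-1, -1) − 0.05·(-20, -8) = (0, -0.6)
Step 2: at (0, -0.6), ∇φ = (-2, -2.4) → (0, -0.6) − 0.05·(-2, -2.4) = (0.1, -0.48)
q = -0.48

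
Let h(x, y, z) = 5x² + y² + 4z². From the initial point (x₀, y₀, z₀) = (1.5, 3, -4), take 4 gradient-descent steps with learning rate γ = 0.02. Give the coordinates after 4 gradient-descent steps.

∇h = (10x, 2y, 8z)
(x₁, y₁, z₁) = (1.5, 3, -4) − 0.02·(15, 6, -32) = (1.2, 2.88, -3.36)
(x₂, y₂, z₂) = (1.2, 2.88, -3.36) − 0.02·(12, 5.76, -26.88) = (0.96, 2.7648, -2.8224)
(x₃, y₃, z₃) = (0.96, 2.7648, -2.8224) − 0.02·(9.6, 5.5296, -22.5792) = (0.768, 2.654208, -2.370816)
(x₄, y₄, z₄) = (0.768, 2.654208, -2.370816) − 0.02·(7.68, 5.308416, -18.966528) = (0.6144, 2.54803968, -1.99148544)

(0.6144, 2.54803968, -1.99148544)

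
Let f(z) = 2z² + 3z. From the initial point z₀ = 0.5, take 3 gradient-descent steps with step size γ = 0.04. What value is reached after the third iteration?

f′(z) = 4z + 3
z₁ = 0.5 − 0.04·5 = 0.3
z₂ = 0.3 − 0.04·4.2 = 0.132
z₃ = 0.132 − 0.04·3.528 = -0.00912

-0.00912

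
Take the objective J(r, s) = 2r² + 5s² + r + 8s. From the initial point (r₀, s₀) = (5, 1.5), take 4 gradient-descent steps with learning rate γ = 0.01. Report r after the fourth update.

∇J = (4r + 1, 10s + 8)
Step 1: at (5, 1.5), ∇J = (21, 23) → (5, 1.5) − 0.01·(21, 23) = (4.79, 1.27)
Step 2: at (4.79, 1.27), ∇J = (20.16, 20.7) → (4.79, 1.27) − 0.01·(20.16, 20.7) = (4.5884, 1.063)
Step 3: at (4.5884, 1.063), ∇J = (19.3536, 18.63) → (4.5884, 1.063) − 0.01·(19.3536, 18.63) = (4.394864, 0.8767)
Step 4: at (4.394864, 0.8767), ∇J = (18.579456, 16.767) → (4.394864, 0.8767) − 0.01·(18.579456, 16.767) = (4.20906944, 0.70903)
r = 4.20906944

4.20906944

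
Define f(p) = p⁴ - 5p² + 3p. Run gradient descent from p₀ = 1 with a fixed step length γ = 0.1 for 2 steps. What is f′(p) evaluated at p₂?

0.270212704512

f′(p) = 4p³ - 10p + 3
Step 1: f′(1) = -3; p₁ = 1 − 0.1·(-3) = 1.3
Step 2: f′(1.3) = -1.212; p₂ = 1.3 − 0.1·(-1.212) = 1.4212
f′(p) at (1.4212) = 0.270212704512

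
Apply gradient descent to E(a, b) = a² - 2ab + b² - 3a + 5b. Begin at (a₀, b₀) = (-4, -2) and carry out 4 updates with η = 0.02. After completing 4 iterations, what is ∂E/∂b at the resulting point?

∇E = (2a - 2b - 3, -2a + 2b + 5)
Step 1: at (-4, -2), ∇E = (-7, 9) → (-4, -2) − 0.02·(-7, 9) = (-3.86, -2.18)
Step 2: at (-3.86, -2.18), ∇E = (-6.36, 8.36) → (-3.86, -2.18) − 0.02·(-6.36, 8.36) = (-3.7328, -2.3472)
Step 3: at (-3.7328, -2.3472), ∇E = (-5.7712, 7.7712) → (-3.7328, -2.3472) − 0.02·(-5.7712, 7.7712) = (-3.617376, -2.502624)
Step 4: at (-3.617376, -2.502624), ∇E = (-5.229504, 7.229504) → (-3.617376, -2.502624) − 0.02·(-5.229504, 7.229504) = (-3.51278592, -2.64721408)
∂E/∂b at (-3.51278592, -2.64721408) = 6.73114368

6.73114368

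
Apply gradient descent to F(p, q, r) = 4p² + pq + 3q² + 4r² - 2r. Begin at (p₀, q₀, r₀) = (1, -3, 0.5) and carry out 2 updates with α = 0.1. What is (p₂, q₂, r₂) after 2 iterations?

∇F = (8p + q, p + 6q, 8r - 2)
Step 1: at (1, -3, 0.5), ∇F = (5, -17, 2) → (1, -3, 0.5) − 0.1·(5, -17, 2) = (0.5, -1.3, 0.3)
Step 2: at (0.5, -1.3, 0.3), ∇F = (2.7, -7.3, 0.4) → (0.5, -1.3, 0.3) − 0.1·(2.7, -7.3, 0.4) = (0.23, -0.57, 0.26)

(0.23, -0.57, 0.26)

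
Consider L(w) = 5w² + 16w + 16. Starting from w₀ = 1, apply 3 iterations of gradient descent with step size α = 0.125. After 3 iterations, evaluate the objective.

3.208251953125

L′(w) = 10w + 16
w₁ = 1 − 0.125·26 = -2.25
w₂ = -2.25 − 0.125·(-6.5) = -1.4375
w₃ = -1.4375 − 0.125·1.625 = -1.640625
L(-1.640625) = 3.208251953125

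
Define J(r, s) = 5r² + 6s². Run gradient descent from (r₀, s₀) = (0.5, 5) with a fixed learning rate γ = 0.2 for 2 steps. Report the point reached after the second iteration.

(0.5, 9.8)

∇J = (10r, 12s)
(r₁, s₁) = (0.5, 5) − 0.2·(5, 60) = (-0.5, -7)
(r₂, s₂) = (-0.5, -7) − 0.2·(-5, -84) = (0.5, 9.8)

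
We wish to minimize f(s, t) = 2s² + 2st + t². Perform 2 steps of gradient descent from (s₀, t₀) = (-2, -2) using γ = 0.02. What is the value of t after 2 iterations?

∇f = (4s + 2t, 2s + 2t)
Step 1: at (-2, -2), ∇f = (-12, -8) → (-2, -2) − 0.02·(-12, -8) = (-1.76, -1.84)
Step 2: at (-1.76, -1.84), ∇f = (-10.72, -7.2) → (-1.76, -1.84) − 0.02·(-10.72, -7.2) = (-1.5456, -1.696)
t = -1.696

-1.696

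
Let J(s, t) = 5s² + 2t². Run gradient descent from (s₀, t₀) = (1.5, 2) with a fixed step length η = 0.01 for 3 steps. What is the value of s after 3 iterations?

∇J = (10s, 4t)
(s₁, t₁) = (1.5, 2) − 0.01·(15, 8) = (1.35, 1.92)
(s₂, t₂) = (1.35, 1.92) − 0.01·(13.5, 7.68) = (1.215, 1.8432)
(s₃, t₃) = (1.215, 1.8432) − 0.01·(12.15, 7.3728) = (1.0935, 1.769472)
s = 1.0935

1.0935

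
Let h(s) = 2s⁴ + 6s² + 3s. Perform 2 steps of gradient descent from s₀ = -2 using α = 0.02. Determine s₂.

h′(s) = 8s³ + 12s + 3
s₁ = -2 − 0.02·(-85) = -0.3
s₂ = -0.3 − 0.02·(-0.816) = -0.28368

-0.28368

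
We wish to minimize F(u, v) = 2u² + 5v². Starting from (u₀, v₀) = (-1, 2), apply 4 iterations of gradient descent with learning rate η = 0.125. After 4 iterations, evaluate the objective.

0.00811767578125

∇F = (4u, 10v)
(u₁, v₁) = (-1, 2) − 0.125·(-4, 20) = (-0.5, -0.5)
(u₂, v₂) = (-0.5, -0.5) − 0.125·(-2, -5) = (-0.25, 0.125)
(u₃, v₃) = (-0.25, 0.125) − 0.125·(-1, 1.25) = (-0.125, -0.03125)
(u₄, v₄) = (-0.125, -0.03125) − 0.125·(-0.5, -0.3125) = (-0.0625, 0.0078125)
F(-0.0625, 0.0078125) = 0.00811767578125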